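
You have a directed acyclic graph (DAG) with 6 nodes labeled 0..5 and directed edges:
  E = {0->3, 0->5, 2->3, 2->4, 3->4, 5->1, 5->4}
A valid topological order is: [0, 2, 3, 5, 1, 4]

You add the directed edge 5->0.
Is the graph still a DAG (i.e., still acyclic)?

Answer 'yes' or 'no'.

Given toposort: [0, 2, 3, 5, 1, 4]
Position of 5: index 3; position of 0: index 0
New edge 5->0: backward (u after v in old order)
Backward edge: old toposort is now invalid. Check if this creates a cycle.
Does 0 already reach 5? Reachable from 0: [0, 1, 3, 4, 5]. YES -> cycle!
Still a DAG? no

Answer: no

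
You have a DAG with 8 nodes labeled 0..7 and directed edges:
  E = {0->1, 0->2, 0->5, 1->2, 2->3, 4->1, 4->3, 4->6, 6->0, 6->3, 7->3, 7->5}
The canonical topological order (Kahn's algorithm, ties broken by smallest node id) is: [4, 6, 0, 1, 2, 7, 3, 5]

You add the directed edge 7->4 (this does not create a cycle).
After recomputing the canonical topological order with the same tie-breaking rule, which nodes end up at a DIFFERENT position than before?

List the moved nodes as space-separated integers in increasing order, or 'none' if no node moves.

Answer: 0 1 2 4 6 7

Derivation:
Old toposort: [4, 6, 0, 1, 2, 7, 3, 5]
Added edge 7->4
Recompute Kahn (smallest-id tiebreak):
  initial in-degrees: [1, 2, 2, 4, 1, 2, 1, 0]
  ready (indeg=0): [7]
  pop 7: indeg[3]->3; indeg[4]->0; indeg[5]->1 | ready=[4] | order so far=[7]
  pop 4: indeg[1]->1; indeg[3]->2; indeg[6]->0 | ready=[6] | order so far=[7, 4]
  pop 6: indeg[0]->0; indeg[3]->1 | ready=[0] | order so far=[7, 4, 6]
  pop 0: indeg[1]->0; indeg[2]->1; indeg[5]->0 | ready=[1, 5] | order so far=[7, 4, 6, 0]
  pop 1: indeg[2]->0 | ready=[2, 5] | order so far=[7, 4, 6, 0, 1]
  pop 2: indeg[3]->0 | ready=[3, 5] | order so far=[7, 4, 6, 0, 1, 2]
  pop 3: no out-edges | ready=[5] | order so far=[7, 4, 6, 0, 1, 2, 3]
  pop 5: no out-edges | ready=[] | order so far=[7, 4, 6, 0, 1, 2, 3, 5]
New canonical toposort: [7, 4, 6, 0, 1, 2, 3, 5]
Compare positions:
  Node 0: index 2 -> 3 (moved)
  Node 1: index 3 -> 4 (moved)
  Node 2: index 4 -> 5 (moved)
  Node 3: index 6 -> 6 (same)
  Node 4: index 0 -> 1 (moved)
  Node 5: index 7 -> 7 (same)
  Node 6: index 1 -> 2 (moved)
  Node 7: index 5 -> 0 (moved)
Nodes that changed position: 0 1 2 4 6 7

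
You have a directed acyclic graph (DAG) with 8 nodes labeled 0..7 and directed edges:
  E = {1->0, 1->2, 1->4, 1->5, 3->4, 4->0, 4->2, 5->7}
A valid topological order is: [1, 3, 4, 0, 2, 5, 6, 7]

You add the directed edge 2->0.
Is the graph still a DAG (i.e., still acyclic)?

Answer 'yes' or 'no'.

Answer: yes

Derivation:
Given toposort: [1, 3, 4, 0, 2, 5, 6, 7]
Position of 2: index 4; position of 0: index 3
New edge 2->0: backward (u after v in old order)
Backward edge: old toposort is now invalid. Check if this creates a cycle.
Does 0 already reach 2? Reachable from 0: [0]. NO -> still a DAG (reorder needed).
Still a DAG? yes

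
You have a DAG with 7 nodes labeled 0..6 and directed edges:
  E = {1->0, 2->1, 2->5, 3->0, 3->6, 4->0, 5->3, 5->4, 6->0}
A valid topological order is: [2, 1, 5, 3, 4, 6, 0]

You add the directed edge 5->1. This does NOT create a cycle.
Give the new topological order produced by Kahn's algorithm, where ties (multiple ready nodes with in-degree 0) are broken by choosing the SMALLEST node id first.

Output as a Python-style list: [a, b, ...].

Old toposort: [2, 1, 5, 3, 4, 6, 0]
Added edge: 5->1
Position of 5 (2) > position of 1 (1). Must reorder: 5 must now come before 1.
Run Kahn's algorithm (break ties by smallest node id):
  initial in-degrees: [4, 2, 0, 1, 1, 1, 1]
  ready (indeg=0): [2]
  pop 2: indeg[1]->1; indeg[5]->0 | ready=[5] | order so far=[2]
  pop 5: indeg[1]->0; indeg[3]->0; indeg[4]->0 | ready=[1, 3, 4] | order so far=[2, 5]
  pop 1: indeg[0]->3 | ready=[3, 4] | order so far=[2, 5, 1]
  pop 3: indeg[0]->2; indeg[6]->0 | ready=[4, 6] | order so far=[2, 5, 1, 3]
  pop 4: indeg[0]->1 | ready=[6] | order so far=[2, 5, 1, 3, 4]
  pop 6: indeg[0]->0 | ready=[0] | order so far=[2, 5, 1, 3, 4, 6]
  pop 0: no out-edges | ready=[] | order so far=[2, 5, 1, 3, 4, 6, 0]
  Result: [2, 5, 1, 3, 4, 6, 0]

Answer: [2, 5, 1, 3, 4, 6, 0]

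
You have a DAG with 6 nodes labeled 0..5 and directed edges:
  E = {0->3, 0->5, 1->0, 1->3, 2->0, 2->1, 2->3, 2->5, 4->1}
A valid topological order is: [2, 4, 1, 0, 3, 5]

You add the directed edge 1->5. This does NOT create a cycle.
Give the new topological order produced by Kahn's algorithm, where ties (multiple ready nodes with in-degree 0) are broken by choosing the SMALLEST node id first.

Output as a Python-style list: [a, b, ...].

Old toposort: [2, 4, 1, 0, 3, 5]
Added edge: 1->5
Position of 1 (2) < position of 5 (5). Old order still valid.
Run Kahn's algorithm (break ties by smallest node id):
  initial in-degrees: [2, 2, 0, 3, 0, 3]
  ready (indeg=0): [2, 4]
  pop 2: indeg[0]->1; indeg[1]->1; indeg[3]->2; indeg[5]->2 | ready=[4] | order so far=[2]
  pop 4: indeg[1]->0 | ready=[1] | order so far=[2, 4]
  pop 1: indeg[0]->0; indeg[3]->1; indeg[5]->1 | ready=[0] | order so far=[2, 4, 1]
  pop 0: indeg[3]->0; indeg[5]->0 | ready=[3, 5] | order so far=[2, 4, 1, 0]
  pop 3: no out-edges | ready=[5] | order so far=[2, 4, 1, 0, 3]
  pop 5: no out-edges | ready=[] | order so far=[2, 4, 1, 0, 3, 5]
  Result: [2, 4, 1, 0, 3, 5]

Answer: [2, 4, 1, 0, 3, 5]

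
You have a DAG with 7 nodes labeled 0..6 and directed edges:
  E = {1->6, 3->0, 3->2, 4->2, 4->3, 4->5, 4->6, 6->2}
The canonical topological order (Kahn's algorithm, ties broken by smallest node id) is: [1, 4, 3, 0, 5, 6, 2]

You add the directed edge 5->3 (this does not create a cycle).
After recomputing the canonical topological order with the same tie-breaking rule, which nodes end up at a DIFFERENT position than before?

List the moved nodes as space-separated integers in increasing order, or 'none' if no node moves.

Old toposort: [1, 4, 3, 0, 5, 6, 2]
Added edge 5->3
Recompute Kahn (smallest-id tiebreak):
  initial in-degrees: [1, 0, 3, 2, 0, 1, 2]
  ready (indeg=0): [1, 4]
  pop 1: indeg[6]->1 | ready=[4] | order so far=[1]
  pop 4: indeg[2]->2; indeg[3]->1; indeg[5]->0; indeg[6]->0 | ready=[5, 6] | order so far=[1, 4]
  pop 5: indeg[3]->0 | ready=[3, 6] | order so far=[1, 4, 5]
  pop 3: indeg[0]->0; indeg[2]->1 | ready=[0, 6] | order so far=[1, 4, 5, 3]
  pop 0: no out-edges | ready=[6] | order so far=[1, 4, 5, 3, 0]
  pop 6: indeg[2]->0 | ready=[2] | order so far=[1, 4, 5, 3, 0, 6]
  pop 2: no out-edges | ready=[] | order so far=[1, 4, 5, 3, 0, 6, 2]
New canonical toposort: [1, 4, 5, 3, 0, 6, 2]
Compare positions:
  Node 0: index 3 -> 4 (moved)
  Node 1: index 0 -> 0 (same)
  Node 2: index 6 -> 6 (same)
  Node 3: index 2 -> 3 (moved)
  Node 4: index 1 -> 1 (same)
  Node 5: index 4 -> 2 (moved)
  Node 6: index 5 -> 5 (same)
Nodes that changed position: 0 3 5

Answer: 0 3 5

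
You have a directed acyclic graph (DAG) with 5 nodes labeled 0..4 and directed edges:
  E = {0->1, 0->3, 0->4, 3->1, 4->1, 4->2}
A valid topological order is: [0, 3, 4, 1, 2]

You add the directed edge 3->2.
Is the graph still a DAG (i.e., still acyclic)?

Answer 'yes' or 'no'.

Given toposort: [0, 3, 4, 1, 2]
Position of 3: index 1; position of 2: index 4
New edge 3->2: forward
Forward edge: respects the existing order. Still a DAG, same toposort still valid.
Still a DAG? yes

Answer: yes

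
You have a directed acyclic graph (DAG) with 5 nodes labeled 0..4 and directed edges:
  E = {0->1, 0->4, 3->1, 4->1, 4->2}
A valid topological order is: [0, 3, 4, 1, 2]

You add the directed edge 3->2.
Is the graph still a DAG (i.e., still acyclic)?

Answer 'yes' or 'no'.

Answer: yes

Derivation:
Given toposort: [0, 3, 4, 1, 2]
Position of 3: index 1; position of 2: index 4
New edge 3->2: forward
Forward edge: respects the existing order. Still a DAG, same toposort still valid.
Still a DAG? yes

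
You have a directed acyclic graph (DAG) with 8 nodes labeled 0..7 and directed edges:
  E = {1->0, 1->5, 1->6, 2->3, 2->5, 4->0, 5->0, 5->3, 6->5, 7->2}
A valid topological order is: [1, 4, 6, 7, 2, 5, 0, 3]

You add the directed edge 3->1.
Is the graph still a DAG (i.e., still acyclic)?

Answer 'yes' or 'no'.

Answer: no

Derivation:
Given toposort: [1, 4, 6, 7, 2, 5, 0, 3]
Position of 3: index 7; position of 1: index 0
New edge 3->1: backward (u after v in old order)
Backward edge: old toposort is now invalid. Check if this creates a cycle.
Does 1 already reach 3? Reachable from 1: [0, 1, 3, 5, 6]. YES -> cycle!
Still a DAG? no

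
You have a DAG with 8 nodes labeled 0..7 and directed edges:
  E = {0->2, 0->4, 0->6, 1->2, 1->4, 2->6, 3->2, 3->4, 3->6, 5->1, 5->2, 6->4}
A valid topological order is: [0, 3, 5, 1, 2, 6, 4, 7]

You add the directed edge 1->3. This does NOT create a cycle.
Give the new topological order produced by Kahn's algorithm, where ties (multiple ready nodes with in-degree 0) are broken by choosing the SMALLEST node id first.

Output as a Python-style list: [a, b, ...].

Answer: [0, 5, 1, 3, 2, 6, 4, 7]

Derivation:
Old toposort: [0, 3, 5, 1, 2, 6, 4, 7]
Added edge: 1->3
Position of 1 (3) > position of 3 (1). Must reorder: 1 must now come before 3.
Run Kahn's algorithm (break ties by smallest node id):
  initial in-degrees: [0, 1, 4, 1, 4, 0, 3, 0]
  ready (indeg=0): [0, 5, 7]
  pop 0: indeg[2]->3; indeg[4]->3; indeg[6]->2 | ready=[5, 7] | order so far=[0]
  pop 5: indeg[1]->0; indeg[2]->2 | ready=[1, 7] | order so far=[0, 5]
  pop 1: indeg[2]->1; indeg[3]->0; indeg[4]->2 | ready=[3, 7] | order so far=[0, 5, 1]
  pop 3: indeg[2]->0; indeg[4]->1; indeg[6]->1 | ready=[2, 7] | order so far=[0, 5, 1, 3]
  pop 2: indeg[6]->0 | ready=[6, 7] | order so far=[0, 5, 1, 3, 2]
  pop 6: indeg[4]->0 | ready=[4, 7] | order so far=[0, 5, 1, 3, 2, 6]
  pop 4: no out-edges | ready=[7] | order so far=[0, 5, 1, 3, 2, 6, 4]
  pop 7: no out-edges | ready=[] | order so far=[0, 5, 1, 3, 2, 6, 4, 7]
  Result: [0, 5, 1, 3, 2, 6, 4, 7]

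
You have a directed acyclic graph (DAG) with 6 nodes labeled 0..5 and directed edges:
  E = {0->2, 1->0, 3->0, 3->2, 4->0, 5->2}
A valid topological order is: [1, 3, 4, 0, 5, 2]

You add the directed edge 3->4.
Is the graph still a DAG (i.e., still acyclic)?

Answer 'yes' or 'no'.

Given toposort: [1, 3, 4, 0, 5, 2]
Position of 3: index 1; position of 4: index 2
New edge 3->4: forward
Forward edge: respects the existing order. Still a DAG, same toposort still valid.
Still a DAG? yes

Answer: yes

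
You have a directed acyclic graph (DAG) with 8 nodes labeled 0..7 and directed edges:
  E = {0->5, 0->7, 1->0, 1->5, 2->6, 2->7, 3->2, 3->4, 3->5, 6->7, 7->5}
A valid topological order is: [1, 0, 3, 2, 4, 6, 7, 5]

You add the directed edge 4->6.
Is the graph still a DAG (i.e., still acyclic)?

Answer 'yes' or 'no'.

Given toposort: [1, 0, 3, 2, 4, 6, 7, 5]
Position of 4: index 4; position of 6: index 5
New edge 4->6: forward
Forward edge: respects the existing order. Still a DAG, same toposort still valid.
Still a DAG? yes

Answer: yes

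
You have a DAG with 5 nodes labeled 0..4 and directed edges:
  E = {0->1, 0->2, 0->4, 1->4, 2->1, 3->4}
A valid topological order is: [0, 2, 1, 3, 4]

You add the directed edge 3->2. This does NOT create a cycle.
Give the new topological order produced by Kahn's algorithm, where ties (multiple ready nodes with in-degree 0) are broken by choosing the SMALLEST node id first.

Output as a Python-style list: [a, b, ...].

Answer: [0, 3, 2, 1, 4]

Derivation:
Old toposort: [0, 2, 1, 3, 4]
Added edge: 3->2
Position of 3 (3) > position of 2 (1). Must reorder: 3 must now come before 2.
Run Kahn's algorithm (break ties by smallest node id):
  initial in-degrees: [0, 2, 2, 0, 3]
  ready (indeg=0): [0, 3]
  pop 0: indeg[1]->1; indeg[2]->1; indeg[4]->2 | ready=[3] | order so far=[0]
  pop 3: indeg[2]->0; indeg[4]->1 | ready=[2] | order so far=[0, 3]
  pop 2: indeg[1]->0 | ready=[1] | order so far=[0, 3, 2]
  pop 1: indeg[4]->0 | ready=[4] | order so far=[0, 3, 2, 1]
  pop 4: no out-edges | ready=[] | order so far=[0, 3, 2, 1, 4]
  Result: [0, 3, 2, 1, 4]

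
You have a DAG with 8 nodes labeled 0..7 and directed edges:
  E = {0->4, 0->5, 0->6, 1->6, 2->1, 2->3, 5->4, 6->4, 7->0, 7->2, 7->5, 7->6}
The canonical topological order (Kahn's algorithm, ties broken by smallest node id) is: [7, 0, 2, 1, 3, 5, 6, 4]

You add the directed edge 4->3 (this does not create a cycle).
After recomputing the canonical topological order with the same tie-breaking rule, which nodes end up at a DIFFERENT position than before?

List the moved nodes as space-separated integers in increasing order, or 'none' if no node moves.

Old toposort: [7, 0, 2, 1, 3, 5, 6, 4]
Added edge 4->3
Recompute Kahn (smallest-id tiebreak):
  initial in-degrees: [1, 1, 1, 2, 3, 2, 3, 0]
  ready (indeg=0): [7]
  pop 7: indeg[0]->0; indeg[2]->0; indeg[5]->1; indeg[6]->2 | ready=[0, 2] | order so far=[7]
  pop 0: indeg[4]->2; indeg[5]->0; indeg[6]->1 | ready=[2, 5] | order so far=[7, 0]
  pop 2: indeg[1]->0; indeg[3]->1 | ready=[1, 5] | order so far=[7, 0, 2]
  pop 1: indeg[6]->0 | ready=[5, 6] | order so far=[7, 0, 2, 1]
  pop 5: indeg[4]->1 | ready=[6] | order so far=[7, 0, 2, 1, 5]
  pop 6: indeg[4]->0 | ready=[4] | order so far=[7, 0, 2, 1, 5, 6]
  pop 4: indeg[3]->0 | ready=[3] | order so far=[7, 0, 2, 1, 5, 6, 4]
  pop 3: no out-edges | ready=[] | order so far=[7, 0, 2, 1, 5, 6, 4, 3]
New canonical toposort: [7, 0, 2, 1, 5, 6, 4, 3]
Compare positions:
  Node 0: index 1 -> 1 (same)
  Node 1: index 3 -> 3 (same)
  Node 2: index 2 -> 2 (same)
  Node 3: index 4 -> 7 (moved)
  Node 4: index 7 -> 6 (moved)
  Node 5: index 5 -> 4 (moved)
  Node 6: index 6 -> 5 (moved)
  Node 7: index 0 -> 0 (same)
Nodes that changed position: 3 4 5 6

Answer: 3 4 5 6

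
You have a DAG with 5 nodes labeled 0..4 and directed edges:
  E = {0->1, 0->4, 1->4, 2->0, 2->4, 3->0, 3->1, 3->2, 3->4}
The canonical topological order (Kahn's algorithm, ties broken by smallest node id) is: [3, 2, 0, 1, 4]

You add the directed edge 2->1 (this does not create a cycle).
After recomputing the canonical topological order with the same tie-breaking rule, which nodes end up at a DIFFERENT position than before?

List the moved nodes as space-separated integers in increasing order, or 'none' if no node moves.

Answer: none

Derivation:
Old toposort: [3, 2, 0, 1, 4]
Added edge 2->1
Recompute Kahn (smallest-id tiebreak):
  initial in-degrees: [2, 3, 1, 0, 4]
  ready (indeg=0): [3]
  pop 3: indeg[0]->1; indeg[1]->2; indeg[2]->0; indeg[4]->3 | ready=[2] | order so far=[3]
  pop 2: indeg[0]->0; indeg[1]->1; indeg[4]->2 | ready=[0] | order so far=[3, 2]
  pop 0: indeg[1]->0; indeg[4]->1 | ready=[1] | order so far=[3, 2, 0]
  pop 1: indeg[4]->0 | ready=[4] | order so far=[3, 2, 0, 1]
  pop 4: no out-edges | ready=[] | order so far=[3, 2, 0, 1, 4]
New canonical toposort: [3, 2, 0, 1, 4]
Compare positions:
  Node 0: index 2 -> 2 (same)
  Node 1: index 3 -> 3 (same)
  Node 2: index 1 -> 1 (same)
  Node 3: index 0 -> 0 (same)
  Node 4: index 4 -> 4 (same)
Nodes that changed position: none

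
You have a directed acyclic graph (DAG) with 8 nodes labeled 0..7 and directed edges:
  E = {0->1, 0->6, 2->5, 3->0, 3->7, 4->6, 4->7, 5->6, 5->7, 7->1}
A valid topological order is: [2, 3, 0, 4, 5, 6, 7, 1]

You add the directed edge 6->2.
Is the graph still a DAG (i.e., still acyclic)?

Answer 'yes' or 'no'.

Answer: no

Derivation:
Given toposort: [2, 3, 0, 4, 5, 6, 7, 1]
Position of 6: index 5; position of 2: index 0
New edge 6->2: backward (u after v in old order)
Backward edge: old toposort is now invalid. Check if this creates a cycle.
Does 2 already reach 6? Reachable from 2: [1, 2, 5, 6, 7]. YES -> cycle!
Still a DAG? no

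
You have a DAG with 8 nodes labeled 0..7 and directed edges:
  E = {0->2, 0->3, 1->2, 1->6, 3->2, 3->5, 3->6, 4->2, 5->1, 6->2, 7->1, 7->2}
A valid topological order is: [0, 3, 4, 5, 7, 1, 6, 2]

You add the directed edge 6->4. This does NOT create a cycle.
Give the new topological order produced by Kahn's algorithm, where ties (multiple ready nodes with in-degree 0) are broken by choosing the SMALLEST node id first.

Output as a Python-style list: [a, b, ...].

Old toposort: [0, 3, 4, 5, 7, 1, 6, 2]
Added edge: 6->4
Position of 6 (6) > position of 4 (2). Must reorder: 6 must now come before 4.
Run Kahn's algorithm (break ties by smallest node id):
  initial in-degrees: [0, 2, 6, 1, 1, 1, 2, 0]
  ready (indeg=0): [0, 7]
  pop 0: indeg[2]->5; indeg[3]->0 | ready=[3, 7] | order so far=[0]
  pop 3: indeg[2]->4; indeg[5]->0; indeg[6]->1 | ready=[5, 7] | order so far=[0, 3]
  pop 5: indeg[1]->1 | ready=[7] | order so far=[0, 3, 5]
  pop 7: indeg[1]->0; indeg[2]->3 | ready=[1] | order so far=[0, 3, 5, 7]
  pop 1: indeg[2]->2; indeg[6]->0 | ready=[6] | order so far=[0, 3, 5, 7, 1]
  pop 6: indeg[2]->1; indeg[4]->0 | ready=[4] | order so far=[0, 3, 5, 7, 1, 6]
  pop 4: indeg[2]->0 | ready=[2] | order so far=[0, 3, 5, 7, 1, 6, 4]
  pop 2: no out-edges | ready=[] | order so far=[0, 3, 5, 7, 1, 6, 4, 2]
  Result: [0, 3, 5, 7, 1, 6, 4, 2]

Answer: [0, 3, 5, 7, 1, 6, 4, 2]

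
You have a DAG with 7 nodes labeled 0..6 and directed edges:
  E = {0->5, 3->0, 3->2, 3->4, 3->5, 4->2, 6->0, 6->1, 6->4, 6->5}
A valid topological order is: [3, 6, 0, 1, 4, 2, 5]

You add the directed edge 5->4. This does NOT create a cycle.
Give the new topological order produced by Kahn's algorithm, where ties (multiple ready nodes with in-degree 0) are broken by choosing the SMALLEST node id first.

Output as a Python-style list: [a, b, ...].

Answer: [3, 6, 0, 1, 5, 4, 2]

Derivation:
Old toposort: [3, 6, 0, 1, 4, 2, 5]
Added edge: 5->4
Position of 5 (6) > position of 4 (4). Must reorder: 5 must now come before 4.
Run Kahn's algorithm (break ties by smallest node id):
  initial in-degrees: [2, 1, 2, 0, 3, 3, 0]
  ready (indeg=0): [3, 6]
  pop 3: indeg[0]->1; indeg[2]->1; indeg[4]->2; indeg[5]->2 | ready=[6] | order so far=[3]
  pop 6: indeg[0]->0; indeg[1]->0; indeg[4]->1; indeg[5]->1 | ready=[0, 1] | order so far=[3, 6]
  pop 0: indeg[5]->0 | ready=[1, 5] | order so far=[3, 6, 0]
  pop 1: no out-edges | ready=[5] | order so far=[3, 6, 0, 1]
  pop 5: indeg[4]->0 | ready=[4] | order so far=[3, 6, 0, 1, 5]
  pop 4: indeg[2]->0 | ready=[2] | order so far=[3, 6, 0, 1, 5, 4]
  pop 2: no out-edges | ready=[] | order so far=[3, 6, 0, 1, 5, 4, 2]
  Result: [3, 6, 0, 1, 5, 4, 2]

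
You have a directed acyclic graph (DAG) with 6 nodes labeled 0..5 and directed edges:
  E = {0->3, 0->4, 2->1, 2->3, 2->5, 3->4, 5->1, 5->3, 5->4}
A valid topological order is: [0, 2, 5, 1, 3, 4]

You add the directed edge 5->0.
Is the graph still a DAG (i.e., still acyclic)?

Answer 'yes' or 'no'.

Given toposort: [0, 2, 5, 1, 3, 4]
Position of 5: index 2; position of 0: index 0
New edge 5->0: backward (u after v in old order)
Backward edge: old toposort is now invalid. Check if this creates a cycle.
Does 0 already reach 5? Reachable from 0: [0, 3, 4]. NO -> still a DAG (reorder needed).
Still a DAG? yes

Answer: yes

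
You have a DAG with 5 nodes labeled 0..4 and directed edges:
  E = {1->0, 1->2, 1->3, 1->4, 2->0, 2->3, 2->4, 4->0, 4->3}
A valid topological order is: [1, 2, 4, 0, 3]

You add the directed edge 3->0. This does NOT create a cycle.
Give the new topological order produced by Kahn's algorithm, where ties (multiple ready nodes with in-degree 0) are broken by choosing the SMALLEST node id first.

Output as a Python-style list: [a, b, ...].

Old toposort: [1, 2, 4, 0, 3]
Added edge: 3->0
Position of 3 (4) > position of 0 (3). Must reorder: 3 must now come before 0.
Run Kahn's algorithm (break ties by smallest node id):
  initial in-degrees: [4, 0, 1, 3, 2]
  ready (indeg=0): [1]
  pop 1: indeg[0]->3; indeg[2]->0; indeg[3]->2; indeg[4]->1 | ready=[2] | order so far=[1]
  pop 2: indeg[0]->2; indeg[3]->1; indeg[4]->0 | ready=[4] | order so far=[1, 2]
  pop 4: indeg[0]->1; indeg[3]->0 | ready=[3] | order so far=[1, 2, 4]
  pop 3: indeg[0]->0 | ready=[0] | order so far=[1, 2, 4, 3]
  pop 0: no out-edges | ready=[] | order so far=[1, 2, 4, 3, 0]
  Result: [1, 2, 4, 3, 0]

Answer: [1, 2, 4, 3, 0]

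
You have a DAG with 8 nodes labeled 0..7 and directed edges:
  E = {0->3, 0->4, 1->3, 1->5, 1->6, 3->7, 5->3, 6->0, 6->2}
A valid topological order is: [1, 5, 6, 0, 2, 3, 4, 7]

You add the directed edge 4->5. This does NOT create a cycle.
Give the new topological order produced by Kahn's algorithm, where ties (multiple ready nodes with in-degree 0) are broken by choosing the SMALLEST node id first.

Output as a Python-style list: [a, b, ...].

Answer: [1, 6, 0, 2, 4, 5, 3, 7]

Derivation:
Old toposort: [1, 5, 6, 0, 2, 3, 4, 7]
Added edge: 4->5
Position of 4 (6) > position of 5 (1). Must reorder: 4 must now come before 5.
Run Kahn's algorithm (break ties by smallest node id):
  initial in-degrees: [1, 0, 1, 3, 1, 2, 1, 1]
  ready (indeg=0): [1]
  pop 1: indeg[3]->2; indeg[5]->1; indeg[6]->0 | ready=[6] | order so far=[1]
  pop 6: indeg[0]->0; indeg[2]->0 | ready=[0, 2] | order so far=[1, 6]
  pop 0: indeg[3]->1; indeg[4]->0 | ready=[2, 4] | order so far=[1, 6, 0]
  pop 2: no out-edges | ready=[4] | order so far=[1, 6, 0, 2]
  pop 4: indeg[5]->0 | ready=[5] | order so far=[1, 6, 0, 2, 4]
  pop 5: indeg[3]->0 | ready=[3] | order so far=[1, 6, 0, 2, 4, 5]
  pop 3: indeg[7]->0 | ready=[7] | order so far=[1, 6, 0, 2, 4, 5, 3]
  pop 7: no out-edges | ready=[] | order so far=[1, 6, 0, 2, 4, 5, 3, 7]
  Result: [1, 6, 0, 2, 4, 5, 3, 7]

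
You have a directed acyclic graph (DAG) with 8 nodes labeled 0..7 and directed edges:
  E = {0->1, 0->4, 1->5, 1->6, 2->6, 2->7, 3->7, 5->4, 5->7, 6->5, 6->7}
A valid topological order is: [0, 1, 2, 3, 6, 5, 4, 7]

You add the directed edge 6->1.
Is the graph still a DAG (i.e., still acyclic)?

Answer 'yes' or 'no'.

Answer: no

Derivation:
Given toposort: [0, 1, 2, 3, 6, 5, 4, 7]
Position of 6: index 4; position of 1: index 1
New edge 6->1: backward (u after v in old order)
Backward edge: old toposort is now invalid. Check if this creates a cycle.
Does 1 already reach 6? Reachable from 1: [1, 4, 5, 6, 7]. YES -> cycle!
Still a DAG? no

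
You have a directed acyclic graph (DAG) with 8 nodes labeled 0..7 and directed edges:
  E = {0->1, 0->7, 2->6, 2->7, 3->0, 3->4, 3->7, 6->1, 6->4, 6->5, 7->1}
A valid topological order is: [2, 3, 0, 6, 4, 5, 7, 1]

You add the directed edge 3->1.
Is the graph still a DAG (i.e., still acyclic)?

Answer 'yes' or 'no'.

Answer: yes

Derivation:
Given toposort: [2, 3, 0, 6, 4, 5, 7, 1]
Position of 3: index 1; position of 1: index 7
New edge 3->1: forward
Forward edge: respects the existing order. Still a DAG, same toposort still valid.
Still a DAG? yes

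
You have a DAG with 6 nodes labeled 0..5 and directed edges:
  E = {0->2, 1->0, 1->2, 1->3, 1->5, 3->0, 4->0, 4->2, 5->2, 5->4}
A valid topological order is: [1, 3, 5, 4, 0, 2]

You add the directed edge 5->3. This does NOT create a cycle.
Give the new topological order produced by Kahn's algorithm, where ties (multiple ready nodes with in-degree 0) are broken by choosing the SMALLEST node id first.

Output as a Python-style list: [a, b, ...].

Answer: [1, 5, 3, 4, 0, 2]

Derivation:
Old toposort: [1, 3, 5, 4, 0, 2]
Added edge: 5->3
Position of 5 (2) > position of 3 (1). Must reorder: 5 must now come before 3.
Run Kahn's algorithm (break ties by smallest node id):
  initial in-degrees: [3, 0, 4, 2, 1, 1]
  ready (indeg=0): [1]
  pop 1: indeg[0]->2; indeg[2]->3; indeg[3]->1; indeg[5]->0 | ready=[5] | order so far=[1]
  pop 5: indeg[2]->2; indeg[3]->0; indeg[4]->0 | ready=[3, 4] | order so far=[1, 5]
  pop 3: indeg[0]->1 | ready=[4] | order so far=[1, 5, 3]
  pop 4: indeg[0]->0; indeg[2]->1 | ready=[0] | order so far=[1, 5, 3, 4]
  pop 0: indeg[2]->0 | ready=[2] | order so far=[1, 5, 3, 4, 0]
  pop 2: no out-edges | ready=[] | order so far=[1, 5, 3, 4, 0, 2]
  Result: [1, 5, 3, 4, 0, 2]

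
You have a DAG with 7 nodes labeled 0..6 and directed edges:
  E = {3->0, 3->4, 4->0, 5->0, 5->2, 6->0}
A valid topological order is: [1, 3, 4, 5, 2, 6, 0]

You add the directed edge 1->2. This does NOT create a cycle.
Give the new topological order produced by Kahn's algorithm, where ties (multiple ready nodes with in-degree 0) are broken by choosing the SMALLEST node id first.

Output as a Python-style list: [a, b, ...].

Old toposort: [1, 3, 4, 5, 2, 6, 0]
Added edge: 1->2
Position of 1 (0) < position of 2 (4). Old order still valid.
Run Kahn's algorithm (break ties by smallest node id):
  initial in-degrees: [4, 0, 2, 0, 1, 0, 0]
  ready (indeg=0): [1, 3, 5, 6]
  pop 1: indeg[2]->1 | ready=[3, 5, 6] | order so far=[1]
  pop 3: indeg[0]->3; indeg[4]->0 | ready=[4, 5, 6] | order so far=[1, 3]
  pop 4: indeg[0]->2 | ready=[5, 6] | order so far=[1, 3, 4]
  pop 5: indeg[0]->1; indeg[2]->0 | ready=[2, 6] | order so far=[1, 3, 4, 5]
  pop 2: no out-edges | ready=[6] | order so far=[1, 3, 4, 5, 2]
  pop 6: indeg[0]->0 | ready=[0] | order so far=[1, 3, 4, 5, 2, 6]
  pop 0: no out-edges | ready=[] | order so far=[1, 3, 4, 5, 2, 6, 0]
  Result: [1, 3, 4, 5, 2, 6, 0]

Answer: [1, 3, 4, 5, 2, 6, 0]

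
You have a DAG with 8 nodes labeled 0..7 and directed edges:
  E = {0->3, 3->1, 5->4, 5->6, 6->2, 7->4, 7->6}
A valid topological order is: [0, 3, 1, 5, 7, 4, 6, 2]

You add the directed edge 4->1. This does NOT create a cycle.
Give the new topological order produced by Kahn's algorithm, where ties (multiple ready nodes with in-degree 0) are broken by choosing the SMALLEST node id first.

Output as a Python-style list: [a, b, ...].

Answer: [0, 3, 5, 7, 4, 1, 6, 2]

Derivation:
Old toposort: [0, 3, 1, 5, 7, 4, 6, 2]
Added edge: 4->1
Position of 4 (5) > position of 1 (2). Must reorder: 4 must now come before 1.
Run Kahn's algorithm (break ties by smallest node id):
  initial in-degrees: [0, 2, 1, 1, 2, 0, 2, 0]
  ready (indeg=0): [0, 5, 7]
  pop 0: indeg[3]->0 | ready=[3, 5, 7] | order so far=[0]
  pop 3: indeg[1]->1 | ready=[5, 7] | order so far=[0, 3]
  pop 5: indeg[4]->1; indeg[6]->1 | ready=[7] | order so far=[0, 3, 5]
  pop 7: indeg[4]->0; indeg[6]->0 | ready=[4, 6] | order so far=[0, 3, 5, 7]
  pop 4: indeg[1]->0 | ready=[1, 6] | order so far=[0, 3, 5, 7, 4]
  pop 1: no out-edges | ready=[6] | order so far=[0, 3, 5, 7, 4, 1]
  pop 6: indeg[2]->0 | ready=[2] | order so far=[0, 3, 5, 7, 4, 1, 6]
  pop 2: no out-edges | ready=[] | order so far=[0, 3, 5, 7, 4, 1, 6, 2]
  Result: [0, 3, 5, 7, 4, 1, 6, 2]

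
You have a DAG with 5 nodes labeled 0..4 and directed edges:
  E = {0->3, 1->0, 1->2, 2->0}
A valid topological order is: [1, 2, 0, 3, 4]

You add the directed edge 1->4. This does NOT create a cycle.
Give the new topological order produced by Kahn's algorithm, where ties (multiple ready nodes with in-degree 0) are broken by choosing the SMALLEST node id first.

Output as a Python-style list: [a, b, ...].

Old toposort: [1, 2, 0, 3, 4]
Added edge: 1->4
Position of 1 (0) < position of 4 (4). Old order still valid.
Run Kahn's algorithm (break ties by smallest node id):
  initial in-degrees: [2, 0, 1, 1, 1]
  ready (indeg=0): [1]
  pop 1: indeg[0]->1; indeg[2]->0; indeg[4]->0 | ready=[2, 4] | order so far=[1]
  pop 2: indeg[0]->0 | ready=[0, 4] | order so far=[1, 2]
  pop 0: indeg[3]->0 | ready=[3, 4] | order so far=[1, 2, 0]
  pop 3: no out-edges | ready=[4] | order so far=[1, 2, 0, 3]
  pop 4: no out-edges | ready=[] | order so far=[1, 2, 0, 3, 4]
  Result: [1, 2, 0, 3, 4]

Answer: [1, 2, 0, 3, 4]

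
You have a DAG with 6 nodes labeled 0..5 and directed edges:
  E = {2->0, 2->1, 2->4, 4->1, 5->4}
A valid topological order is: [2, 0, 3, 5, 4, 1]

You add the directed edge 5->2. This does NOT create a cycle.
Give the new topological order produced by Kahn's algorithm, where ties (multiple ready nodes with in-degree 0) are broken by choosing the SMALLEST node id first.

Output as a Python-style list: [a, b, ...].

Answer: [3, 5, 2, 0, 4, 1]

Derivation:
Old toposort: [2, 0, 3, 5, 4, 1]
Added edge: 5->2
Position of 5 (3) > position of 2 (0). Must reorder: 5 must now come before 2.
Run Kahn's algorithm (break ties by smallest node id):
  initial in-degrees: [1, 2, 1, 0, 2, 0]
  ready (indeg=0): [3, 5]
  pop 3: no out-edges | ready=[5] | order so far=[3]
  pop 5: indeg[2]->0; indeg[4]->1 | ready=[2] | order so far=[3, 5]
  pop 2: indeg[0]->0; indeg[1]->1; indeg[4]->0 | ready=[0, 4] | order so far=[3, 5, 2]
  pop 0: no out-edges | ready=[4] | order so far=[3, 5, 2, 0]
  pop 4: indeg[1]->0 | ready=[1] | order so far=[3, 5, 2, 0, 4]
  pop 1: no out-edges | ready=[] | order so far=[3, 5, 2, 0, 4, 1]
  Result: [3, 5, 2, 0, 4, 1]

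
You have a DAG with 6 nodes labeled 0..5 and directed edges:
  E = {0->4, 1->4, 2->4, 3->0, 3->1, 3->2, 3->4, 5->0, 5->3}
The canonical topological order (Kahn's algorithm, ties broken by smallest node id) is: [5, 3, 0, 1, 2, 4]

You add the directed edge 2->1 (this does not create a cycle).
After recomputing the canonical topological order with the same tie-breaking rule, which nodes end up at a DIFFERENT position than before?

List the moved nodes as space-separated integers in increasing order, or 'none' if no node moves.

Old toposort: [5, 3, 0, 1, 2, 4]
Added edge 2->1
Recompute Kahn (smallest-id tiebreak):
  initial in-degrees: [2, 2, 1, 1, 4, 0]
  ready (indeg=0): [5]
  pop 5: indeg[0]->1; indeg[3]->0 | ready=[3] | order so far=[5]
  pop 3: indeg[0]->0; indeg[1]->1; indeg[2]->0; indeg[4]->3 | ready=[0, 2] | order so far=[5, 3]
  pop 0: indeg[4]->2 | ready=[2] | order so far=[5, 3, 0]
  pop 2: indeg[1]->0; indeg[4]->1 | ready=[1] | order so far=[5, 3, 0, 2]
  pop 1: indeg[4]->0 | ready=[4] | order so far=[5, 3, 0, 2, 1]
  pop 4: no out-edges | ready=[] | order so far=[5, 3, 0, 2, 1, 4]
New canonical toposort: [5, 3, 0, 2, 1, 4]
Compare positions:
  Node 0: index 2 -> 2 (same)
  Node 1: index 3 -> 4 (moved)
  Node 2: index 4 -> 3 (moved)
  Node 3: index 1 -> 1 (same)
  Node 4: index 5 -> 5 (same)
  Node 5: index 0 -> 0 (same)
Nodes that changed position: 1 2

Answer: 1 2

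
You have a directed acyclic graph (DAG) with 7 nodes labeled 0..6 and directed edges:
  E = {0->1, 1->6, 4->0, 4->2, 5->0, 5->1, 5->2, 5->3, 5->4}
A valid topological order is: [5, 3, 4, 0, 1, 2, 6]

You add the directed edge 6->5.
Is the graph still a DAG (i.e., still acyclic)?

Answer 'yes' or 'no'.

Given toposort: [5, 3, 4, 0, 1, 2, 6]
Position of 6: index 6; position of 5: index 0
New edge 6->5: backward (u after v in old order)
Backward edge: old toposort is now invalid. Check if this creates a cycle.
Does 5 already reach 6? Reachable from 5: [0, 1, 2, 3, 4, 5, 6]. YES -> cycle!
Still a DAG? no

Answer: no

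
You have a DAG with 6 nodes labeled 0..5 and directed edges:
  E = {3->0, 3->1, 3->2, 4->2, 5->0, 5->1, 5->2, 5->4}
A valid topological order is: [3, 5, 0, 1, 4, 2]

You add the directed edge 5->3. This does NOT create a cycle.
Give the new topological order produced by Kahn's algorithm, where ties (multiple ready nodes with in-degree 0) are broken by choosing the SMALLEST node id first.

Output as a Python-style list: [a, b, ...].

Answer: [5, 3, 0, 1, 4, 2]

Derivation:
Old toposort: [3, 5, 0, 1, 4, 2]
Added edge: 5->3
Position of 5 (1) > position of 3 (0). Must reorder: 5 must now come before 3.
Run Kahn's algorithm (break ties by smallest node id):
  initial in-degrees: [2, 2, 3, 1, 1, 0]
  ready (indeg=0): [5]
  pop 5: indeg[0]->1; indeg[1]->1; indeg[2]->2; indeg[3]->0; indeg[4]->0 | ready=[3, 4] | order so far=[5]
  pop 3: indeg[0]->0; indeg[1]->0; indeg[2]->1 | ready=[0, 1, 4] | order so far=[5, 3]
  pop 0: no out-edges | ready=[1, 4] | order so far=[5, 3, 0]
  pop 1: no out-edges | ready=[4] | order so far=[5, 3, 0, 1]
  pop 4: indeg[2]->0 | ready=[2] | order so far=[5, 3, 0, 1, 4]
  pop 2: no out-edges | ready=[] | order so far=[5, 3, 0, 1, 4, 2]
  Result: [5, 3, 0, 1, 4, 2]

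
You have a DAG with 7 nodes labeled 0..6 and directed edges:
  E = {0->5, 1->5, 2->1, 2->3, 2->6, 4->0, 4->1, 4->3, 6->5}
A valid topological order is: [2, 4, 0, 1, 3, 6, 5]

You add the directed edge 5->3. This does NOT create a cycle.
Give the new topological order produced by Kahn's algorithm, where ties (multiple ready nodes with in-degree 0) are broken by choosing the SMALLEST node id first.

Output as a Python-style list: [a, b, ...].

Answer: [2, 4, 0, 1, 6, 5, 3]

Derivation:
Old toposort: [2, 4, 0, 1, 3, 6, 5]
Added edge: 5->3
Position of 5 (6) > position of 3 (4). Must reorder: 5 must now come before 3.
Run Kahn's algorithm (break ties by smallest node id):
  initial in-degrees: [1, 2, 0, 3, 0, 3, 1]
  ready (indeg=0): [2, 4]
  pop 2: indeg[1]->1; indeg[3]->2; indeg[6]->0 | ready=[4, 6] | order so far=[2]
  pop 4: indeg[0]->0; indeg[1]->0; indeg[3]->1 | ready=[0, 1, 6] | order so far=[2, 4]
  pop 0: indeg[5]->2 | ready=[1, 6] | order so far=[2, 4, 0]
  pop 1: indeg[5]->1 | ready=[6] | order so far=[2, 4, 0, 1]
  pop 6: indeg[5]->0 | ready=[5] | order so far=[2, 4, 0, 1, 6]
  pop 5: indeg[3]->0 | ready=[3] | order so far=[2, 4, 0, 1, 6, 5]
  pop 3: no out-edges | ready=[] | order so far=[2, 4, 0, 1, 6, 5, 3]
  Result: [2, 4, 0, 1, 6, 5, 3]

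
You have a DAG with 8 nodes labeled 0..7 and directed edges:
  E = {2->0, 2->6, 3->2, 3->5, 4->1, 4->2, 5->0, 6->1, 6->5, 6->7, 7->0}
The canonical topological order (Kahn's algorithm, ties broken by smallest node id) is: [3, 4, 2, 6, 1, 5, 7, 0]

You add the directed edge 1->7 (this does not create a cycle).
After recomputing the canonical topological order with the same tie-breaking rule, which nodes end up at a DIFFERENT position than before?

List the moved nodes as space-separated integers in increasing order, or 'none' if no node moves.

Old toposort: [3, 4, 2, 6, 1, 5, 7, 0]
Added edge 1->7
Recompute Kahn (smallest-id tiebreak):
  initial in-degrees: [3, 2, 2, 0, 0, 2, 1, 2]
  ready (indeg=0): [3, 4]
  pop 3: indeg[2]->1; indeg[5]->1 | ready=[4] | order so far=[3]
  pop 4: indeg[1]->1; indeg[2]->0 | ready=[2] | order so far=[3, 4]
  pop 2: indeg[0]->2; indeg[6]->0 | ready=[6] | order so far=[3, 4, 2]
  pop 6: indeg[1]->0; indeg[5]->0; indeg[7]->1 | ready=[1, 5] | order so far=[3, 4, 2, 6]
  pop 1: indeg[7]->0 | ready=[5, 7] | order so far=[3, 4, 2, 6, 1]
  pop 5: indeg[0]->1 | ready=[7] | order so far=[3, 4, 2, 6, 1, 5]
  pop 7: indeg[0]->0 | ready=[0] | order so far=[3, 4, 2, 6, 1, 5, 7]
  pop 0: no out-edges | ready=[] | order so far=[3, 4, 2, 6, 1, 5, 7, 0]
New canonical toposort: [3, 4, 2, 6, 1, 5, 7, 0]
Compare positions:
  Node 0: index 7 -> 7 (same)
  Node 1: index 4 -> 4 (same)
  Node 2: index 2 -> 2 (same)
  Node 3: index 0 -> 0 (same)
  Node 4: index 1 -> 1 (same)
  Node 5: index 5 -> 5 (same)
  Node 6: index 3 -> 3 (same)
  Node 7: index 6 -> 6 (same)
Nodes that changed position: none

Answer: none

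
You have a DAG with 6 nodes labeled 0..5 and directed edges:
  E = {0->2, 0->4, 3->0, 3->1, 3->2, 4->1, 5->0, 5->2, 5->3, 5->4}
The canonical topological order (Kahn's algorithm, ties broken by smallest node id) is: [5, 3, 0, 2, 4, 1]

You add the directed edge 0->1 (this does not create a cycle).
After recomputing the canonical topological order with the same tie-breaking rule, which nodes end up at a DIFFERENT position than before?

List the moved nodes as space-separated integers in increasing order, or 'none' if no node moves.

Old toposort: [5, 3, 0, 2, 4, 1]
Added edge 0->1
Recompute Kahn (smallest-id tiebreak):
  initial in-degrees: [2, 3, 3, 1, 2, 0]
  ready (indeg=0): [5]
  pop 5: indeg[0]->1; indeg[2]->2; indeg[3]->0; indeg[4]->1 | ready=[3] | order so far=[5]
  pop 3: indeg[0]->0; indeg[1]->2; indeg[2]->1 | ready=[0] | order so far=[5, 3]
  pop 0: indeg[1]->1; indeg[2]->0; indeg[4]->0 | ready=[2, 4] | order so far=[5, 3, 0]
  pop 2: no out-edges | ready=[4] | order so far=[5, 3, 0, 2]
  pop 4: indeg[1]->0 | ready=[1] | order so far=[5, 3, 0, 2, 4]
  pop 1: no out-edges | ready=[] | order so far=[5, 3, 0, 2, 4, 1]
New canonical toposort: [5, 3, 0, 2, 4, 1]
Compare positions:
  Node 0: index 2 -> 2 (same)
  Node 1: index 5 -> 5 (same)
  Node 2: index 3 -> 3 (same)
  Node 3: index 1 -> 1 (same)
  Node 4: index 4 -> 4 (same)
  Node 5: index 0 -> 0 (same)
Nodes that changed position: none

Answer: none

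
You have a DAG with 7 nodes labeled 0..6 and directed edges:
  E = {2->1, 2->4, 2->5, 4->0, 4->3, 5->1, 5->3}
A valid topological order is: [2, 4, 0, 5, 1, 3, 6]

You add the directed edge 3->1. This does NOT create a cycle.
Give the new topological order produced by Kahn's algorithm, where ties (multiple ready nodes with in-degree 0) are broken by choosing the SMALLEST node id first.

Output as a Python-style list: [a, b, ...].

Old toposort: [2, 4, 0, 5, 1, 3, 6]
Added edge: 3->1
Position of 3 (5) > position of 1 (4). Must reorder: 3 must now come before 1.
Run Kahn's algorithm (break ties by smallest node id):
  initial in-degrees: [1, 3, 0, 2, 1, 1, 0]
  ready (indeg=0): [2, 6]
  pop 2: indeg[1]->2; indeg[4]->0; indeg[5]->0 | ready=[4, 5, 6] | order so far=[2]
  pop 4: indeg[0]->0; indeg[3]->1 | ready=[0, 5, 6] | order so far=[2, 4]
  pop 0: no out-edges | ready=[5, 6] | order so far=[2, 4, 0]
  pop 5: indeg[1]->1; indeg[3]->0 | ready=[3, 6] | order so far=[2, 4, 0, 5]
  pop 3: indeg[1]->0 | ready=[1, 6] | order so far=[2, 4, 0, 5, 3]
  pop 1: no out-edges | ready=[6] | order so far=[2, 4, 0, 5, 3, 1]
  pop 6: no out-edges | ready=[] | order so far=[2, 4, 0, 5, 3, 1, 6]
  Result: [2, 4, 0, 5, 3, 1, 6]

Answer: [2, 4, 0, 5, 3, 1, 6]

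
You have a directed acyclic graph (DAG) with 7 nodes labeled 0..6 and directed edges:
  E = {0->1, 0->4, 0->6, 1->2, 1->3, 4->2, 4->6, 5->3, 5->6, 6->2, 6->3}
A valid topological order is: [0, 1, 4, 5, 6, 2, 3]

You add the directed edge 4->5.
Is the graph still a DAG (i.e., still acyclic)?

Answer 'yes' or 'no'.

Given toposort: [0, 1, 4, 5, 6, 2, 3]
Position of 4: index 2; position of 5: index 3
New edge 4->5: forward
Forward edge: respects the existing order. Still a DAG, same toposort still valid.
Still a DAG? yes

Answer: yes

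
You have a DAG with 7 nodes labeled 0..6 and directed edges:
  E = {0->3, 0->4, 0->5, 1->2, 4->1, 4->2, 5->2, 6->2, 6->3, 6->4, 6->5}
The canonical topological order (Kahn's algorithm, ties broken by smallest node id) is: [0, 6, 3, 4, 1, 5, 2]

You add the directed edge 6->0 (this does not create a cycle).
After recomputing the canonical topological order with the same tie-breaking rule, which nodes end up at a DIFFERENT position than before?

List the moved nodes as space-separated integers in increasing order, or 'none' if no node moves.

Answer: 0 6

Derivation:
Old toposort: [0, 6, 3, 4, 1, 5, 2]
Added edge 6->0
Recompute Kahn (smallest-id tiebreak):
  initial in-degrees: [1, 1, 4, 2, 2, 2, 0]
  ready (indeg=0): [6]
  pop 6: indeg[0]->0; indeg[2]->3; indeg[3]->1; indeg[4]->1; indeg[5]->1 | ready=[0] | order so far=[6]
  pop 0: indeg[3]->0; indeg[4]->0; indeg[5]->0 | ready=[3, 4, 5] | order so far=[6, 0]
  pop 3: no out-edges | ready=[4, 5] | order so far=[6, 0, 3]
  pop 4: indeg[1]->0; indeg[2]->2 | ready=[1, 5] | order so far=[6, 0, 3, 4]
  pop 1: indeg[2]->1 | ready=[5] | order so far=[6, 0, 3, 4, 1]
  pop 5: indeg[2]->0 | ready=[2] | order so far=[6, 0, 3, 4, 1, 5]
  pop 2: no out-edges | ready=[] | order so far=[6, 0, 3, 4, 1, 5, 2]
New canonical toposort: [6, 0, 3, 4, 1, 5, 2]
Compare positions:
  Node 0: index 0 -> 1 (moved)
  Node 1: index 4 -> 4 (same)
  Node 2: index 6 -> 6 (same)
  Node 3: index 2 -> 2 (same)
  Node 4: index 3 -> 3 (same)
  Node 5: index 5 -> 5 (same)
  Node 6: index 1 -> 0 (moved)
Nodes that changed position: 0 6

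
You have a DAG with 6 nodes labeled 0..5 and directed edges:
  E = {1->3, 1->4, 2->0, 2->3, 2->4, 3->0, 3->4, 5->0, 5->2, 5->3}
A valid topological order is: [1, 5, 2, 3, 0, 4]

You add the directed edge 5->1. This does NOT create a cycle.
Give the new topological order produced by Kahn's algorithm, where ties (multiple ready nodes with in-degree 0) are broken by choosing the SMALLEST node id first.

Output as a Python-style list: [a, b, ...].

Old toposort: [1, 5, 2, 3, 0, 4]
Added edge: 5->1
Position of 5 (1) > position of 1 (0). Must reorder: 5 must now come before 1.
Run Kahn's algorithm (break ties by smallest node id):
  initial in-degrees: [3, 1, 1, 3, 3, 0]
  ready (indeg=0): [5]
  pop 5: indeg[0]->2; indeg[1]->0; indeg[2]->0; indeg[3]->2 | ready=[1, 2] | order so far=[5]
  pop 1: indeg[3]->1; indeg[4]->2 | ready=[2] | order so far=[5, 1]
  pop 2: indeg[0]->1; indeg[3]->0; indeg[4]->1 | ready=[3] | order so far=[5, 1, 2]
  pop 3: indeg[0]->0; indeg[4]->0 | ready=[0, 4] | order so far=[5, 1, 2, 3]
  pop 0: no out-edges | ready=[4] | order so far=[5, 1, 2, 3, 0]
  pop 4: no out-edges | ready=[] | order so far=[5, 1, 2, 3, 0, 4]
  Result: [5, 1, 2, 3, 0, 4]

Answer: [5, 1, 2, 3, 0, 4]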